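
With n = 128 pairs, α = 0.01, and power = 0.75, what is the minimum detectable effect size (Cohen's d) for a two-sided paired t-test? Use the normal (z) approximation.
d ≈ 0.29

Minimum detectable effect (paired t-test, normal approximation):
d = (z_{α/2} + z_β) / √n
d = (2.576 + 0.674) / √128
d = 3.250 / 11.314
d ≈ 0.29

By Cohen's convention (0.2 small / 0.5 medium / 0.8 large): small effect.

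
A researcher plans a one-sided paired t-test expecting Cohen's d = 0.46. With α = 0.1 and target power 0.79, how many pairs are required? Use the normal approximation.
n = 21 pairs

Sample size formula (paired t-test, normal approximation):
n = ((z_α + z_β) / d)²

z_α = 1.282 (for α = 0.1, one-sided)
z_β = 0.806 (for power = 0.79)
d = 0.46

n = ((1.282 + 0.806) / 0.46)²
n = (4.539)²
n ≈ 20.60
Round up to the next whole number: n = 21 pairs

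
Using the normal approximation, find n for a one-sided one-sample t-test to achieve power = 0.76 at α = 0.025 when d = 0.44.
n = 37

Sample size formula (one-sample t-test, normal approximation):
n = ((z_α + z_β) / d)²

z_α = 1.960 (for α = 0.025, one-sided)
z_β = 0.706 (for power = 0.76)
d = 0.44

n = ((1.960 + 0.706) / 0.44)²
n = (6.059)²
n ≈ 36.71
Round up to the next whole number: n = 37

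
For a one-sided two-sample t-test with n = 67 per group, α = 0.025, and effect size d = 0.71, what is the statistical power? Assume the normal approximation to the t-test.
Power ≈ 0.98

Power calculation (two-sample t-test, normal approximation):
z_β = d · √(n/2) - z_α
z_β = 0.71 · √(67/2) - 1.960
z_β = 0.71 · 5.788 - 1.960
z_β = 2.149

Power = Φ(z_β) = Φ(2.149) ≈ 0.984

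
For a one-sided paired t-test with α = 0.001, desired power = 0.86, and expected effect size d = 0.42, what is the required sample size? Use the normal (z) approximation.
n = 99 pairs

Sample size formula (paired t-test, normal approximation):
n = ((z_α + z_β) / d)²

z_α = 3.090 (for α = 0.001, one-sided)
z_β = 1.080 (for power = 0.86)
d = 0.42

n = ((3.090 + 1.080) / 0.42)²
n = (9.929)²
n ≈ 98.59
Round up to the next whole number: n = 99 pairs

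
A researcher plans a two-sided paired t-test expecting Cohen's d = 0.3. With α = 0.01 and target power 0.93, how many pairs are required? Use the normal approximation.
n = 183 pairs

Sample size formula (paired t-test, normal approximation):
n = ((z_{α/2} + z_β) / d)²

z_{α/2} = 2.576 (for α = 0.01, two-sided)
z_β = 1.476 (for power = 0.93)
d = 0.3

n = ((2.576 + 1.476) / 0.3)²
n = (13.507)²
n ≈ 182.44
Round up to the next whole number: n = 183 pairs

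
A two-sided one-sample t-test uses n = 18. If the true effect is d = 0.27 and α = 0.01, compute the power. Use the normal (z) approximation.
Power ≈ 0.08

Power calculation (one-sample t-test, normal approximation):
z_β = d · √n - z_{α/2}
z_β = 0.27 · √18 - 2.576
z_β = 0.27 · 4.243 - 2.576
z_β = -1.430

Power = Φ(z_β) = Φ(-1.430) ≈ 0.076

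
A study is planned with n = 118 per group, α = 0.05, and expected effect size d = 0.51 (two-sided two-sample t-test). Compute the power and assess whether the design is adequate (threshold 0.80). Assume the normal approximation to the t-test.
Power ≈ 0.97; the study is adequately powered (power ≥ 0.80)

Power calculation (two-sample t-test, normal approximation):
z_β = d · √(n/2) - z_{α/2}
z_β = 0.51 · √(118/2) - 1.960
z_β = 0.51 · 7.681 - 1.960
z_β = 1.957

Power = Φ(z_β) = Φ(1.957) ≈ 0.975

Effect size d = 0.51 is medium by Cohen's convention (0.2/0.5/0.8).

Threshold: power ≥ 0.80 is conventionally adequate.
Power ≈ 0.97 → the study is adequately powered (power ≥ 0.80).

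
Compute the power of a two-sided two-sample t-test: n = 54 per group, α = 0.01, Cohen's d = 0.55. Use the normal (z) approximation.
Power ≈ 0.61

Power calculation (two-sample t-test, normal approximation):
z_β = d · √(n/2) - z_{α/2}
z_β = 0.55 · √(54/2) - 2.576
z_β = 0.55 · 5.196 - 2.576
z_β = 0.282

Power = Φ(z_β) = Φ(0.282) ≈ 0.611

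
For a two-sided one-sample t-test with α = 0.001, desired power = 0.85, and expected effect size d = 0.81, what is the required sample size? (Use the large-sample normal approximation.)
n = 29

Sample size formula (one-sample t-test, normal approximation):
n = ((z_{α/2} + z_β) / d)²

z_{α/2} = 3.291 (for α = 0.001, two-sided)
z_β = 1.036 (for power = 0.85)
d = 0.81

n = ((3.291 + 1.036) / 0.81)²
n = (5.342)²
n ≈ 28.54
Round up to the next whole number: n = 29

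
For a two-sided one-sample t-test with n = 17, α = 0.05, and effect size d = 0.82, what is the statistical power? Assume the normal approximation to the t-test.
Power ≈ 0.92

Power calculation (one-sample t-test, normal approximation):
z_β = d · √n - z_{α/2}
z_β = 0.82 · √17 - 1.960
z_β = 0.82 · 4.123 - 1.960
z_β = 1.421

Power = Φ(z_β) = Φ(1.421) ≈ 0.922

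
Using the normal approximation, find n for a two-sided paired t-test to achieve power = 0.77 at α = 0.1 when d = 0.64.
n = 14 pairs

Sample size formula (paired t-test, normal approximation):
n = ((z_{α/2} + z_β) / d)²

z_{α/2} = 1.645 (for α = 0.1, two-sided)
z_β = 0.739 (for power = 0.77)
d = 0.64

n = ((1.645 + 0.739) / 0.64)²
n = (3.725)²
n ≈ 13.88
Round up to the next whole number: n = 14 pairs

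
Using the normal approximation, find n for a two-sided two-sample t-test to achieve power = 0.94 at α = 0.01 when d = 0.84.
n = 49 per group

Sample size formula (two-sample t-test, normal approximation):
n = 2 · ((z_{α/2} + z_β) / d)²

z_{α/2} = 2.576 (for α = 0.01, two-sided)
z_β = 1.555 (for power = 0.94)
d = 0.84

n = 2 · ((2.576 + 1.555) / 0.84)²
n = 2 · (4.918)²
n ≈ 48.37
Round up to the next whole number: n = 49 per group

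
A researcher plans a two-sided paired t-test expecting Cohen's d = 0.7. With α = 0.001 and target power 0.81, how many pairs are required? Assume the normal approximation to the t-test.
n = 36 pairs

Sample size formula (paired t-test, normal approximation):
n = ((z_{α/2} + z_β) / d)²

z_{α/2} = 3.291 (for α = 0.001, two-sided)
z_β = 0.878 (for power = 0.81)
d = 0.7

n = ((3.291 + 0.878) / 0.7)²
n = (5.956)²
n ≈ 35.47
Round up to the next whole number: n = 36 pairs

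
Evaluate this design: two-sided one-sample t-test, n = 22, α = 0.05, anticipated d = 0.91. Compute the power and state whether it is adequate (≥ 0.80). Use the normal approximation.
Power ≈ 0.99; the study is adequately powered (power ≥ 0.80)

Power calculation (one-sample t-test, normal approximation):
z_β = d · √n - z_{α/2}
z_β = 0.91 · √22 - 1.960
z_β = 0.91 · 4.690 - 1.960
z_β = 2.308

Power = Φ(z_β) = Φ(2.308) ≈ 0.990

Effect size d = 0.91 is large by Cohen's convention (0.2/0.5/0.8).

Threshold: power ≥ 0.80 is conventionally adequate.
Power ≈ 0.99 → the study is adequately powered (power ≥ 0.80).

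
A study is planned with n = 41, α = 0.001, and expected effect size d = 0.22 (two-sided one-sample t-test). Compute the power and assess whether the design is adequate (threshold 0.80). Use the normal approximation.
Power ≈ 0.03; the study is underpowered (power < 0.80)

Power calculation (one-sample t-test, normal approximation):
z_β = d · √n - z_{α/2}
z_β = 0.22 · √41 - 3.291
z_β = 0.22 · 6.403 - 3.291
z_β = -1.882

Power = Φ(z_β) = Φ(-1.882) ≈ 0.030

Effect size d = 0.22 is small by Cohen's convention (0.2/0.5/0.8).

Threshold: power ≥ 0.80 is conventionally adequate.
Power ≈ 0.03 → the study is underpowered (power < 0.80).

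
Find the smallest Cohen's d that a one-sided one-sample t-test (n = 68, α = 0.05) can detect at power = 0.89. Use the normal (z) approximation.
d ≈ 0.35

Minimum detectable effect (one-sample t-test, normal approximation):
d = (z_α + z_β) / √n
d = (1.645 + 1.227) / √68
d = 2.871 / 8.246
d ≈ 0.35

By Cohen's convention (0.2 small / 0.5 medium / 0.8 large): small effect.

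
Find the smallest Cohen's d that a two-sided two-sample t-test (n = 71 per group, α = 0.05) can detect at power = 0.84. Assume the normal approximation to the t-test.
d ≈ 0.50

Minimum detectable effect (two-sample t-test, normal approximation):
d = (z_{α/2} + z_β) / √(n/2)
d = (1.960 + 0.994) / √(71/2)
d = 2.954 / 5.958
d ≈ 0.50

By Cohen's convention (0.2 small / 0.5 medium / 0.8 large): medium effect.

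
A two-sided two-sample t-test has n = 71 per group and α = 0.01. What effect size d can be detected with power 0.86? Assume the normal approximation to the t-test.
d ≈ 0.61

Minimum detectable effect (two-sample t-test, normal approximation):
d = (z_{α/2} + z_β) / √(n/2)
d = (2.576 + 1.080) / √(71/2)
d = 3.656 / 5.958
d ≈ 0.61

By Cohen's convention (0.2 small / 0.5 medium / 0.8 large): medium effect.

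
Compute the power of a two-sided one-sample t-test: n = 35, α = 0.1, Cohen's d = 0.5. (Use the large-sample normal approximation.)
Power ≈ 0.91

Power calculation (one-sample t-test, normal approximation):
z_β = d · √n - z_{α/2}
z_β = 0.5 · √35 - 1.645
z_β = 0.5 · 5.916 - 1.645
z_β = 1.313

Power = Φ(z_β) = Φ(1.313) ≈ 0.905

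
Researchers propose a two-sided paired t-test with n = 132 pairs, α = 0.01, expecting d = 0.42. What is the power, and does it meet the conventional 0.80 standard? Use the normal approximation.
Power ≈ 0.99; the study is adequately powered (power ≥ 0.80)

Power calculation (paired t-test, normal approximation):
z_β = d · √n - z_{α/2}
z_β = 0.42 · √132 - 2.576
z_β = 0.42 · 11.489 - 2.576
z_β = 2.250

Power = Φ(z_β) = Φ(2.250) ≈ 0.988

Effect size d = 0.42 is small by Cohen's convention (0.2/0.5/0.8).

Threshold: power ≥ 0.80 is conventionally adequate.
Power ≈ 0.99 → the study is adequately powered (power ≥ 0.80).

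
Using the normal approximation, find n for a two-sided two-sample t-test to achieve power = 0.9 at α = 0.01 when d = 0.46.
n = 141 per group

Sample size formula (two-sample t-test, normal approximation):
n = 2 · ((z_{α/2} + z_β) / d)²

z_{α/2} = 2.576 (for α = 0.01, two-sided)
z_β = 1.282 (for power = 0.9)
d = 0.46

n = 2 · ((2.576 + 1.282) / 0.46)²
n = 2 · (8.387)²
n ≈ 140.68
Round up to the next whole number: n = 141 per group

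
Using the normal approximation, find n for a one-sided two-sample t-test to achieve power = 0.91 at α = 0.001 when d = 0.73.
n = 74 per group

Sample size formula (two-sample t-test, normal approximation):
n = 2 · ((z_α + z_β) / d)²

z_α = 3.090 (for α = 0.001, one-sided)
z_β = 1.341 (for power = 0.91)
d = 0.73

n = 2 · ((3.090 + 1.341) / 0.73)²
n = 2 · (6.070)²
n ≈ 73.69
Round up to the next whole number: n = 74 per group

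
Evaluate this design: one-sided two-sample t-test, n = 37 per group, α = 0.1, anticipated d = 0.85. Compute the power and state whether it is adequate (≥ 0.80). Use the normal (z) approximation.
Power ≈ 0.99; the study is adequately powered (power ≥ 0.80)

Power calculation (two-sample t-test, normal approximation):
z_β = d · √(n/2) - z_α
z_β = 0.85 · √(37/2) - 1.282
z_β = 0.85 · 4.301 - 1.282
z_β = 2.374

Power = Φ(z_β) = Φ(2.374) ≈ 0.991

Effect size d = 0.85 is large by Cohen's convention (0.2/0.5/0.8).

Threshold: power ≥ 0.80 is conventionally adequate.
Power ≈ 0.99 → the study is adequately powered (power ≥ 0.80).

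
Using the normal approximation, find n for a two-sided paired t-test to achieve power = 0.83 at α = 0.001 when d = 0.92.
n = 22 pairs

Sample size formula (paired t-test, normal approximation):
n = ((z_{α/2} + z_β) / d)²

z_{α/2} = 3.291 (for α = 0.001, two-sided)
z_β = 0.954 (for power = 0.83)
d = 0.92

n = ((3.291 + 0.954) / 0.92)²
n = (4.614)²
n ≈ 21.29
Round up to the next whole number: n = 22 pairs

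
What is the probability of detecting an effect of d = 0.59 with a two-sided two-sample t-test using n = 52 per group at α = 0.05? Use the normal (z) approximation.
Power ≈ 0.85

Power calculation (two-sample t-test, normal approximation):
z_β = d · √(n/2) - z_{α/2}
z_β = 0.59 · √(52/2) - 1.960
z_β = 0.59 · 5.099 - 1.960
z_β = 1.048

Power = Φ(z_β) = Φ(1.048) ≈ 0.853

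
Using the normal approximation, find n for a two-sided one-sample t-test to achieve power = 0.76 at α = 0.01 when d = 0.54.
n = 37

Sample size formula (one-sample t-test, normal approximation):
n = ((z_{α/2} + z_β) / d)²

z_{α/2} = 2.576 (for α = 0.01, two-sided)
z_β = 0.706 (for power = 0.76)
d = 0.54

n = ((2.576 + 0.706) / 0.54)²
n = (6.078)²
n ≈ 36.94
Round up to the next whole number: n = 37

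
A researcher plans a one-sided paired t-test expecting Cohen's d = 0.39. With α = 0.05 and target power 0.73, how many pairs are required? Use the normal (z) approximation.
n = 34 pairs

Sample size formula (paired t-test, normal approximation):
n = ((z_α + z_β) / d)²

z_α = 1.645 (for α = 0.05, one-sided)
z_β = 0.613 (for power = 0.73)
d = 0.39

n = ((1.645 + 0.613) / 0.39)²
n = (5.790)²
n ≈ 33.52
Round up to the next whole number: n = 34 pairs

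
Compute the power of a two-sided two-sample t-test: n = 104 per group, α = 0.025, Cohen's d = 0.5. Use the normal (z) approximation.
Power ≈ 0.91

Power calculation (two-sample t-test, normal approximation):
z_β = d · √(n/2) - z_{α/2}
z_β = 0.5 · √(104/2) - 2.241
z_β = 0.5 · 7.211 - 2.241
z_β = 1.364

Power = Φ(z_β) = Φ(1.364) ≈ 0.914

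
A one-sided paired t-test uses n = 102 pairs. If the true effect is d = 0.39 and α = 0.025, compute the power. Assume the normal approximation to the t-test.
Power ≈ 0.98

Power calculation (paired t-test, normal approximation):
z_β = d · √n - z_α
z_β = 0.39 · √102 - 1.960
z_β = 0.39 · 10.100 - 1.960
z_β = 1.979

Power = Φ(z_β) = Φ(1.979) ≈ 0.976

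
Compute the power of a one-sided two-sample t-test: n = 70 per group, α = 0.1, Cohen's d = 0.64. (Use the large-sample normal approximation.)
Power ≈ 0.99

Power calculation (two-sample t-test, normal approximation):
z_β = d · √(n/2) - z_α
z_β = 0.64 · √(70/2) - 1.282
z_β = 0.64 · 5.916 - 1.282
z_β = 2.505

Power = Φ(z_β) = Φ(2.505) ≈ 0.994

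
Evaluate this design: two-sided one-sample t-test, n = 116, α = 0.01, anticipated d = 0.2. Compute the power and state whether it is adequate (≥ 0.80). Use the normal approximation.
Power ≈ 0.34; the study is underpowered (power < 0.80)

Power calculation (one-sample t-test, normal approximation):
z_β = d · √n - z_{α/2}
z_β = 0.2 · √116 - 2.576
z_β = 0.2 · 10.770 - 2.576
z_β = -0.422

Power = Φ(z_β) = Φ(-0.422) ≈ 0.337

Effect size d = 0.2 is small by Cohen's convention (0.2/0.5/0.8).

Threshold: power ≥ 0.80 is conventionally adequate.
Power ≈ 0.34 → the study is underpowered (power < 0.80).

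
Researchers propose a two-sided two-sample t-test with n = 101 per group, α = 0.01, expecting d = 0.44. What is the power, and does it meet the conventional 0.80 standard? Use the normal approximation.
Power ≈ 0.71; the study is underpowered (power < 0.80)

Power calculation (two-sample t-test, normal approximation):
z_β = d · √(n/2) - z_{α/2}
z_β = 0.44 · √(101/2) - 2.576
z_β = 0.44 · 7.106 - 2.576
z_β = 0.551

Power = Φ(z_β) = Φ(0.551) ≈ 0.709

Effect size d = 0.44 is small by Cohen's convention (0.2/0.5/0.8).

Threshold: power ≥ 0.80 is conventionally adequate.
Power ≈ 0.71 → the study is underpowered (power < 0.80).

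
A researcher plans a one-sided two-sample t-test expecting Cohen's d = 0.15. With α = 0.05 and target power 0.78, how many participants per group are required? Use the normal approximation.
n = 520 per group

Sample size formula (two-sample t-test, normal approximation):
n = 2 · ((z_α + z_β) / d)²

z_α = 1.645 (for α = 0.05, one-sided)
z_β = 0.772 (for power = 0.78)
d = 0.15

n = 2 · ((1.645 + 0.772) / 0.15)²
n = 2 · (16.113)²
n ≈ 519.26
Round up to the next whole number: n = 520 per group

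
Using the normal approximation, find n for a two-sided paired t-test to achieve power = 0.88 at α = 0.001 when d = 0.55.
n = 66 pairs

Sample size formula (paired t-test, normal approximation):
n = ((z_{α/2} + z_β) / d)²

z_{α/2} = 3.291 (for α = 0.001, two-sided)
z_β = 1.175 (for power = 0.88)
d = 0.55

n = ((3.291 + 1.175) / 0.55)²
n = (8.120)²
n ≈ 65.93
Round up to the next whole number: n = 66 pairs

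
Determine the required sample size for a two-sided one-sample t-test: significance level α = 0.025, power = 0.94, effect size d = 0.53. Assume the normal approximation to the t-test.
n = 52

Sample size formula (one-sample t-test, normal approximation):
n = ((z_{α/2} + z_β) / d)²

z_{α/2} = 2.241 (for α = 0.025, two-sided)
z_β = 1.555 (for power = 0.94)
d = 0.53

n = ((2.241 + 1.555) / 0.53)²
n = (7.162)²
n ≈ 51.29
Round up to the next whole number: n = 52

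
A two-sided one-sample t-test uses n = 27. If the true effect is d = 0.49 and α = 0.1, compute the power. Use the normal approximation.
Power ≈ 0.82

Power calculation (one-sample t-test, normal approximation):
z_β = d · √n - z_{α/2}
z_β = 0.49 · √27 - 1.645
z_β = 0.49 · 5.196 - 1.645
z_β = 0.901

Power = Φ(z_β) = Φ(0.901) ≈ 0.816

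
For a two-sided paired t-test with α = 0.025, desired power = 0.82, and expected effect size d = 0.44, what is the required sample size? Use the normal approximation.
n = 52 pairs

Sample size formula (paired t-test, normal approximation):
n = ((z_{α/2} + z_β) / d)²

z_{α/2} = 2.241 (for α = 0.025, two-sided)
z_β = 0.915 (for power = 0.82)
d = 0.44

n = ((2.241 + 0.915) / 0.44)²
n = (7.173)²
n ≈ 51.45
Round up to the next whole number: n = 52 pairs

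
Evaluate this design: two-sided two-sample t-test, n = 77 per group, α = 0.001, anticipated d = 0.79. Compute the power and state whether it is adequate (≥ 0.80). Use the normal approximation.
Power ≈ 0.95; the study is adequately powered (power ≥ 0.80)

Power calculation (two-sample t-test, normal approximation):
z_β = d · √(n/2) - z_{α/2}
z_β = 0.79 · √(77/2) - 3.291
z_β = 0.79 · 6.205 - 3.291
z_β = 1.611

Power = Φ(z_β) = Φ(1.611) ≈ 0.946

Effect size d = 0.79 is medium by Cohen's convention (0.2/0.5/0.8).

Threshold: power ≥ 0.80 is conventionally adequate.
Power ≈ 0.95 → the study is adequately powered (power ≥ 0.80).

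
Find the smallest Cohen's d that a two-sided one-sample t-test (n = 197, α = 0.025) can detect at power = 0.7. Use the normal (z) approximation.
d ≈ 0.20

Minimum detectable effect (one-sample t-test, normal approximation):
d = (z_{α/2} + z_β) / √n
d = (2.241 + 0.524) / √197
d = 2.766 / 14.036
d ≈ 0.20

By Cohen's convention (0.2 small / 0.5 medium / 0.8 large): small effect.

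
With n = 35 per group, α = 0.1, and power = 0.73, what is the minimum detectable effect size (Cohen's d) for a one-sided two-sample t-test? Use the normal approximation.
d ≈ 0.45

Minimum detectable effect (two-sample t-test, normal approximation):
d = (z_α + z_β) / √(n/2)
d = (1.282 + 0.613) / √(35/2)
d = 1.894 / 4.183
d ≈ 0.45

By Cohen's convention (0.2 small / 0.5 medium / 0.8 large): small effect.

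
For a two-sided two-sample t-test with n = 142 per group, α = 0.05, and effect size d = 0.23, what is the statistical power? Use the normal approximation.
Power ≈ 0.49

Power calculation (two-sample t-test, normal approximation):
z_β = d · √(n/2) - z_{α/2}
z_β = 0.23 · √(142/2) - 1.960
z_β = 0.23 · 8.426 - 1.960
z_β = -0.022

Power = Φ(z_β) = Φ(-0.022) ≈ 0.491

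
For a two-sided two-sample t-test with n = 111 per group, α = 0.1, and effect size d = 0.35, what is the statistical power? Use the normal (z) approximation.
Power ≈ 0.83

Power calculation (two-sample t-test, normal approximation):
z_β = d · √(n/2) - z_{α/2}
z_β = 0.35 · √(111/2) - 1.645
z_β = 0.35 · 7.450 - 1.645
z_β = 0.963

Power = Φ(z_β) = Φ(0.963) ≈ 0.832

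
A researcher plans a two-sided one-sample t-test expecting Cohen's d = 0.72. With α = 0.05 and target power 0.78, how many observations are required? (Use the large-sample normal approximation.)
n = 15

Sample size formula (one-sample t-test, normal approximation):
n = ((z_{α/2} + z_β) / d)²

z_{α/2} = 1.960 (for α = 0.05, two-sided)
z_β = 0.772 (for power = 0.78)
d = 0.72

n = ((1.960 + 0.772) / 0.72)²
n = (3.794)²
n ≈ 14.39
Round up to the next whole number: n = 15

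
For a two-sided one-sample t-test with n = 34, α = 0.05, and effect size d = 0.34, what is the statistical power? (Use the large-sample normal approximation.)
Power ≈ 0.51

Power calculation (one-sample t-test, normal approximation):
z_β = d · √n - z_{α/2}
z_β = 0.34 · √34 - 1.960
z_β = 0.34 · 5.831 - 1.960
z_β = 0.023

Power = Φ(z_β) = Φ(0.023) ≈ 0.509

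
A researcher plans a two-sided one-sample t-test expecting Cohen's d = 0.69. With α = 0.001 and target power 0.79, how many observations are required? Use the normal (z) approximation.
n = 36

Sample size formula (one-sample t-test, normal approximation):
n = ((z_{α/2} + z_β) / d)²

z_{α/2} = 3.291 (for α = 0.001, two-sided)
z_β = 0.806 (for power = 0.79)
d = 0.69

n = ((3.291 + 0.806) / 0.69)²
n = (5.938)²
n ≈ 35.26
Round up to the next whole number: n = 36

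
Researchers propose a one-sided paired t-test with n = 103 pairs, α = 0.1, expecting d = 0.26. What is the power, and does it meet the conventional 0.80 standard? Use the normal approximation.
Power ≈ 0.91; the study is adequately powered (power ≥ 0.80)

Power calculation (paired t-test, normal approximation):
z_β = d · √n - z_α
z_β = 0.26 · √103 - 1.282
z_β = 0.26 · 10.149 - 1.282
z_β = 1.357

Power = Φ(z_β) = Φ(1.357) ≈ 0.913

Effect size d = 0.26 is small by Cohen's convention (0.2/0.5/0.8).

Threshold: power ≥ 0.80 is conventionally adequate.
Power ≈ 0.91 → the study is adequately powered (power ≥ 0.80).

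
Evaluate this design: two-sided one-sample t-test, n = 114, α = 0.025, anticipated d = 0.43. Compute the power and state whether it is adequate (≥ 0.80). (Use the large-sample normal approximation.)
Power ≈ 0.99; the study is adequately powered (power ≥ 0.80)

Power calculation (one-sample t-test, normal approximation):
z_β = d · √n - z_{α/2}
z_β = 0.43 · √114 - 2.241
z_β = 0.43 · 10.677 - 2.241
z_β = 2.350

Power = Φ(z_β) = Φ(2.350) ≈ 0.991

Effect size d = 0.43 is small by Cohen's convention (0.2/0.5/0.8).

Threshold: power ≥ 0.80 is conventionally adequate.
Power ≈ 0.99 → the study is adequately powered (power ≥ 0.80).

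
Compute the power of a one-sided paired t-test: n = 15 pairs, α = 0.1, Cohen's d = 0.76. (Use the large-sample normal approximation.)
Power ≈ 0.95

Power calculation (paired t-test, normal approximation):
z_β = d · √n - z_α
z_β = 0.76 · √15 - 1.282
z_β = 0.76 · 3.873 - 1.282
z_β = 1.662

Power = Φ(z_β) = Φ(1.662) ≈ 0.952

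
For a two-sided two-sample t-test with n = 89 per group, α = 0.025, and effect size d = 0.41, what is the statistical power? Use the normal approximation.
Power ≈ 0.69

Power calculation (two-sample t-test, normal approximation):
z_β = d · √(n/2) - z_{α/2}
z_β = 0.41 · √(89/2) - 2.241
z_β = 0.41 · 6.671 - 2.241
z_β = 0.494

Power = Φ(z_β) = Φ(0.494) ≈ 0.689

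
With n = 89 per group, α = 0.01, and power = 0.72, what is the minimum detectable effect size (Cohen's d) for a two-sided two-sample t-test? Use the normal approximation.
d ≈ 0.47

Minimum detectable effect (two-sample t-test, normal approximation):
d = (z_{α/2} + z_β) / √(n/2)
d = (2.576 + 0.583) / √(89/2)
d = 3.159 / 6.671
d ≈ 0.47

By Cohen's convention (0.2 small / 0.5 medium / 0.8 large): small effect.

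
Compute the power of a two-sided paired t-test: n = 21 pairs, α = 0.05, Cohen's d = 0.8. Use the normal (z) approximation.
Power ≈ 0.96

Power calculation (paired t-test, normal approximation):
z_β = d · √n - z_{α/2}
z_β = 0.8 · √21 - 1.960
z_β = 0.8 · 4.583 - 1.960
z_β = 1.706

Power = Φ(z_β) = Φ(1.706) ≈ 0.956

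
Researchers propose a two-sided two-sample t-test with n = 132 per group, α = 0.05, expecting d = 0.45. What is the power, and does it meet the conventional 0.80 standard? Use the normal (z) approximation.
Power ≈ 0.96; the study is adequately powered (power ≥ 0.80)

Power calculation (two-sample t-test, normal approximation):
z_β = d · √(n/2) - z_{α/2}
z_β = 0.45 · √(132/2) - 1.960
z_β = 0.45 · 8.124 - 1.960
z_β = 1.696

Power = Φ(z_β) = Φ(1.696) ≈ 0.955

Effect size d = 0.45 is small by Cohen's convention (0.2/0.5/0.8).

Threshold: power ≥ 0.80 is conventionally adequate.
Power ≈ 0.96 → the study is adequately powered (power ≥ 0.80).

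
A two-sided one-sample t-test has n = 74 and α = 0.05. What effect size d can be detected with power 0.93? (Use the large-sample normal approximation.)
d ≈ 0.40

Minimum detectable effect (one-sample t-test, normal approximation):
d = (z_{α/2} + z_β) / √n
d = (1.960 + 1.476) / √74
d = 3.436 / 8.602
d ≈ 0.40

By Cohen's convention (0.2 small / 0.5 medium / 0.8 large): small effect.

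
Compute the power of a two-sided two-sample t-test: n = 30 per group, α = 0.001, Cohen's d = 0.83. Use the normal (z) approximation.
Power ≈ 0.47

Power calculation (two-sample t-test, normal approximation):
z_β = d · √(n/2) - z_{α/2}
z_β = 0.83 · √(30/2) - 3.291
z_β = 0.83 · 3.873 - 3.291
z_β = -0.076

Power = Φ(z_β) = Φ(-0.076) ≈ 0.470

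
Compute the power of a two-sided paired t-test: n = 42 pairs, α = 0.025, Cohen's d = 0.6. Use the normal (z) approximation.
Power ≈ 0.95

Power calculation (paired t-test, normal approximation):
z_β = d · √n - z_{α/2}
z_β = 0.6 · √42 - 2.241
z_β = 0.6 · 6.481 - 2.241
z_β = 1.647

Power = Φ(z_β) = Φ(1.647) ≈ 0.950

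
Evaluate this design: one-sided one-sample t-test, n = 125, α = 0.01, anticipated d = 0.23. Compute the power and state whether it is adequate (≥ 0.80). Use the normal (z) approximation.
Power ≈ 0.60; the study is underpowered (power < 0.80)

Power calculation (one-sample t-test, normal approximation):
z_β = d · √n - z_α
z_β = 0.23 · √125 - 2.326
z_β = 0.23 · 11.180 - 2.326
z_β = 0.245

Power = Φ(z_β) = Φ(0.245) ≈ 0.597

Effect size d = 0.23 is small by Cohen's convention (0.2/0.5/0.8).

Threshold: power ≥ 0.80 is conventionally adequate.
Power ≈ 0.60 → the study is underpowered (power < 0.80).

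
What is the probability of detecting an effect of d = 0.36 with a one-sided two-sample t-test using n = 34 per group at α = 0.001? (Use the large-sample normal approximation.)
Power ≈ 0.05

Power calculation (two-sample t-test, normal approximation):
z_β = d · √(n/2) - z_α
z_β = 0.36 · √(34/2) - 3.090
z_β = 0.36 · 4.123 - 3.090
z_β = -1.606

Power = Φ(z_β) = Φ(-1.606) ≈ 0.054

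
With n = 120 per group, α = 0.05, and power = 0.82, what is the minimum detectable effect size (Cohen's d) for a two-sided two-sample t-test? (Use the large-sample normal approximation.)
d ≈ 0.37

Minimum detectable effect (two-sample t-test, normal approximation):
d = (z_{α/2} + z_β) / √(n/2)
d = (1.960 + 0.915) / √(120/2)
d = 2.875 / 7.746
d ≈ 0.37

By Cohen's convention (0.2 small / 0.5 medium / 0.8 large): small effect.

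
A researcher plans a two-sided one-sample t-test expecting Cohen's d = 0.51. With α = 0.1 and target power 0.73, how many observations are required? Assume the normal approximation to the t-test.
n = 20

Sample size formula (one-sample t-test, normal approximation):
n = ((z_{α/2} + z_β) / d)²

z_{α/2} = 1.645 (for α = 0.1, two-sided)
z_β = 0.613 (for power = 0.73)
d = 0.51

n = ((1.645 + 0.613) / 0.51)²
n = (4.427)²
n ≈ 19.60
Round up to the next whole number: n = 20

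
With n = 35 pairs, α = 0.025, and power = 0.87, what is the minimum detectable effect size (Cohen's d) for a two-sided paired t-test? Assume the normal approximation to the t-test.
d ≈ 0.57

Minimum detectable effect (paired t-test, normal approximation):
d = (z_{α/2} + z_β) / √n
d = (2.241 + 1.126) / √35
d = 3.368 / 5.916
d ≈ 0.57

By Cohen's convention (0.2 small / 0.5 medium / 0.8 large): medium effect.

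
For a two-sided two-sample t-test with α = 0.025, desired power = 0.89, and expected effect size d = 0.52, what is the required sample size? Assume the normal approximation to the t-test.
n = 89 per group

Sample size formula (two-sample t-test, normal approximation):
n = 2 · ((z_{α/2} + z_β) / d)²

z_{α/2} = 2.241 (for α = 0.025, two-sided)
z_β = 1.227 (for power = 0.89)
d = 0.52

n = 2 · ((2.241 + 1.227) / 0.52)²
n = 2 · (6.669)²
n ≈ 88.95
Round up to the next whole number: n = 89 per group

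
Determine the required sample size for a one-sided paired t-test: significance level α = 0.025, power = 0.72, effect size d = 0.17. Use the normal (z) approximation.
n = 224 pairs

Sample size formula (paired t-test, normal approximation):
n = ((z_α + z_β) / d)²

z_α = 1.960 (for α = 0.025, one-sided)
z_β = 0.583 (for power = 0.72)
d = 0.17

n = ((1.960 + 0.583) / 0.17)²
n = (14.959)²
n ≈ 223.77
Round up to the next whole number: n = 224 pairs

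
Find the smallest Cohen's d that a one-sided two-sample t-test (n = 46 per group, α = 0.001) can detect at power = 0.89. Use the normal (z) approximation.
d ≈ 0.90

Minimum detectable effect (two-sample t-test, normal approximation):
d = (z_α + z_β) / √(n/2)
d = (3.090 + 1.227) / √(46/2)
d = 4.317 / 4.796
d ≈ 0.90

By Cohen's convention (0.2 small / 0.5 medium / 0.8 large): large effect.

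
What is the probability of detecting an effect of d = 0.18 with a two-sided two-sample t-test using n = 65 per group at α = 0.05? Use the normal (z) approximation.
Power ≈ 0.18

Power calculation (two-sample t-test, normal approximation):
z_β = d · √(n/2) - z_{α/2}
z_β = 0.18 · √(65/2) - 1.960
z_β = 0.18 · 5.701 - 1.960
z_β = -0.934

Power = Φ(z_β) = Φ(-0.934) ≈ 0.175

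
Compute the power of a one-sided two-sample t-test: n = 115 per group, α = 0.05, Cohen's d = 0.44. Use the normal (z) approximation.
Power ≈ 0.95

Power calculation (two-sample t-test, normal approximation):
z_β = d · √(n/2) - z_α
z_β = 0.44 · √(115/2) - 1.645
z_β = 0.44 · 7.583 - 1.645
z_β = 1.692

Power = Φ(z_β) = Φ(1.692) ≈ 0.955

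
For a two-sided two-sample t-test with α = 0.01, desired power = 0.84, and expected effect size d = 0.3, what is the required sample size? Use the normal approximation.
n = 284 per group

Sample size formula (two-sample t-test, normal approximation):
n = 2 · ((z_{α/2} + z_β) / d)²

z_{α/2} = 2.576 (for α = 0.01, two-sided)
z_β = 0.994 (for power = 0.84)
d = 0.3

n = 2 · ((2.576 + 0.994) / 0.3)²
n = 2 · (11.900)²
n ≈ 283.22
Round up to the next whole number: n = 284 per group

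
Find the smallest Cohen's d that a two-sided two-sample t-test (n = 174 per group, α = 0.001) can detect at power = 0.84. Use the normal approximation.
d ≈ 0.46

Minimum detectable effect (two-sample t-test, normal approximation):
d = (z_{α/2} + z_β) / √(n/2)
d = (3.291 + 0.994) / √(174/2)
d = 4.285 / 9.327
d ≈ 0.46

By Cohen's convention (0.2 small / 0.5 medium / 0.8 large): small effect.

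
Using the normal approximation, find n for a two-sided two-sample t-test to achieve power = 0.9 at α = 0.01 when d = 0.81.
n = 46 per group

Sample size formula (two-sample t-test, normal approximation):
n = 2 · ((z_{α/2} + z_β) / d)²

z_{α/2} = 2.576 (for α = 0.01, two-sided)
z_β = 1.282 (for power = 0.9)
d = 0.81

n = 2 · ((2.576 + 1.282) / 0.81)²
n = 2 · (4.763)²
n ≈ 45.37
Round up to the next whole number: n = 46 per group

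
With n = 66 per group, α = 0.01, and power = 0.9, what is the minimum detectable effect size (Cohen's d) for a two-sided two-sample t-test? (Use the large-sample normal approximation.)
d ≈ 0.67

Minimum detectable effect (two-sample t-test, normal approximation):
d = (z_{α/2} + z_β) / √(n/2)
d = (2.576 + 1.282) / √(66/2)
d = 3.857 / 5.745
d ≈ 0.67

By Cohen's convention (0.2 small / 0.5 medium / 0.8 large): medium effect.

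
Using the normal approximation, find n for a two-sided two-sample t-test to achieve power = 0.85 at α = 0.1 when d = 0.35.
n = 118 per group

Sample size formula (two-sample t-test, normal approximation):
n = 2 · ((z_{α/2} + z_β) / d)²

z_{α/2} = 1.645 (for α = 0.1, two-sided)
z_β = 1.036 (for power = 0.85)
d = 0.35

n = 2 · ((1.645 + 1.036) / 0.35)²
n = 2 · (7.660)²
n ≈ 117.35
Round up to the next whole number: n = 118 per group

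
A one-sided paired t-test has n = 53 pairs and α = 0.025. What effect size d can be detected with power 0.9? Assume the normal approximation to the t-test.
d ≈ 0.45

Minimum detectable effect (paired t-test, normal approximation):
d = (z_α + z_β) / √n
d = (1.960 + 1.282) / √53
d = 3.242 / 7.280
d ≈ 0.45

By Cohen's convention (0.2 small / 0.5 medium / 0.8 large): small effect.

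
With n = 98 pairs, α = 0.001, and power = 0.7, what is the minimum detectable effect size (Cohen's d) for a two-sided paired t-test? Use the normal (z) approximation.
d ≈ 0.39

Minimum detectable effect (paired t-test, normal approximation):
d = (z_{α/2} + z_β) / √n
d = (3.291 + 0.524) / √98
d = 3.815 / 9.899
d ≈ 0.39

By Cohen's convention (0.2 small / 0.5 medium / 0.8 large): small effect.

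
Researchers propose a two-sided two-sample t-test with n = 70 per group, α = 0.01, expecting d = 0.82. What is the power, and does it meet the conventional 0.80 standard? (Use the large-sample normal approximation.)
Power ≈ 0.99; the study is adequately powered (power ≥ 0.80)

Power calculation (two-sample t-test, normal approximation):
z_β = d · √(n/2) - z_{α/2}
z_β = 0.82 · √(70/2) - 2.576
z_β = 0.82 · 5.916 - 2.576
z_β = 2.275

Power = Φ(z_β) = Φ(2.275) ≈ 0.989

Effect size d = 0.82 is large by Cohen's convention (0.2/0.5/0.8).

Threshold: power ≥ 0.80 is conventionally adequate.
Power ≈ 0.99 → the study is adequately powered (power ≥ 0.80).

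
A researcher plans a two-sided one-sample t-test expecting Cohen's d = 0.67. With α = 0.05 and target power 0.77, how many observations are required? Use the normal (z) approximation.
n = 17

Sample size formula (one-sample t-test, normal approximation):
n = ((z_{α/2} + z_β) / d)²

z_{α/2} = 1.960 (for α = 0.05, two-sided)
z_β = 0.739 (for power = 0.77)
d = 0.67

n = ((1.960 + 0.739) / 0.67)²
n = (4.028)²
n ≈ 16.22
Round up to the next whole number: n = 17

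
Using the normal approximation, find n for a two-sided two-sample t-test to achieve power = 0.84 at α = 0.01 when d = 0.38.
n = 177 per group

Sample size formula (two-sample t-test, normal approximation):
n = 2 · ((z_{α/2} + z_β) / d)²

z_{α/2} = 2.576 (for α = 0.01, two-sided)
z_β = 0.994 (for power = 0.84)
d = 0.38

n = 2 · ((2.576 + 0.994) / 0.38)²
n = 2 · (9.395)²
n ≈ 176.53
Round up to the next whole number: n = 177 per group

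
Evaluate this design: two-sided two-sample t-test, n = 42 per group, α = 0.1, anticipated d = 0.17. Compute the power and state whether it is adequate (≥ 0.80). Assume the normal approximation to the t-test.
Power ≈ 0.19; the study is underpowered (power < 0.80)

Power calculation (two-sample t-test, normal approximation):
z_β = d · √(n/2) - z_{α/2}
z_β = 0.17 · √(42/2) - 1.645
z_β = 0.17 · 4.583 - 1.645
z_β = -0.866

Power = Φ(z_β) = Φ(-0.866) ≈ 0.193

Effect size d = 0.17 is very small by Cohen's convention (0.2/0.5/0.8).

Threshold: power ≥ 0.80 is conventionally adequate.
Power ≈ 0.19 → the study is underpowered (power < 0.80).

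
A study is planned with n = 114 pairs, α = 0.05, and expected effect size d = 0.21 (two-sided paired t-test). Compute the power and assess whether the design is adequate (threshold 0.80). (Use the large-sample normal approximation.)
Power ≈ 0.61; the study is underpowered (power < 0.80)

Power calculation (paired t-test, normal approximation):
z_β = d · √n - z_{α/2}
z_β = 0.21 · √114 - 1.960
z_β = 0.21 · 10.677 - 1.960
z_β = 0.282

Power = Φ(z_β) = Φ(0.282) ≈ 0.611

Effect size d = 0.21 is small by Cohen's convention (0.2/0.5/0.8).

Threshold: power ≥ 0.80 is conventionally adequate.
Power ≈ 0.61 → the study is underpowered (power < 0.80).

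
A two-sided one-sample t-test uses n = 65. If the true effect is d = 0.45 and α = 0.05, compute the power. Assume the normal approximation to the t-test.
Power ≈ 0.95

Power calculation (one-sample t-test, normal approximation):
z_β = d · √n - z_{α/2}
z_β = 0.45 · √65 - 1.960
z_β = 0.45 · 8.062 - 1.960
z_β = 1.668

Power = Φ(z_β) = Φ(1.668) ≈ 0.952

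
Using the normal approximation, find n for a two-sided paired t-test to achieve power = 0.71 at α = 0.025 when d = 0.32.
n = 77 pairs

Sample size formula (paired t-test, normal approximation):
n = ((z_{α/2} + z_β) / d)²

z_{α/2} = 2.241 (for α = 0.025, two-sided)
z_β = 0.553 (for power = 0.71)
d = 0.32

n = ((2.241 + 0.553) / 0.32)²
n = (8.731)²
n ≈ 76.23
Round up to the next whole number: n = 77 pairs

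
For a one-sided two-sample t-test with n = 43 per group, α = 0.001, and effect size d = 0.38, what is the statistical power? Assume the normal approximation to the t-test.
Power ≈ 0.09

Power calculation (two-sample t-test, normal approximation):
z_β = d · √(n/2) - z_α
z_β = 0.38 · √(43/2) - 3.090
z_β = 0.38 · 4.637 - 3.090
z_β = -1.328

Power = Φ(z_β) = Φ(-1.328) ≈ 0.092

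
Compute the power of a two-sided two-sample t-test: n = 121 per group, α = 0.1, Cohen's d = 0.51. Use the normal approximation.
Power ≈ 0.99

Power calculation (two-sample t-test, normal approximation):
z_β = d · √(n/2) - z_{α/2}
z_β = 0.51 · √(121/2) - 1.645
z_β = 0.51 · 7.778 - 1.645
z_β = 2.322

Power = Φ(z_β) = Φ(2.322) ≈ 0.990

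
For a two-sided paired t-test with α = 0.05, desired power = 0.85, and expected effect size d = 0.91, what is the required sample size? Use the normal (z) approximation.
n = 11 pairs

Sample size formula (paired t-test, normal approximation):
n = ((z_{α/2} + z_β) / d)²

z_{α/2} = 1.960 (for α = 0.05, two-sided)
z_β = 1.036 (for power = 0.85)
d = 0.91

n = ((1.960 + 1.036) / 0.91)²
n = (3.292)²
n ≈ 10.84
Round up to the next whole number: n = 11 pairs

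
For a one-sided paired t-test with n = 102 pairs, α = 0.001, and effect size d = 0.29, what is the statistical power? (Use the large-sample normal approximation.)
Power ≈ 0.44

Power calculation (paired t-test, normal approximation):
z_β = d · √n - z_α
z_β = 0.29 · √102 - 3.090
z_β = 0.29 · 10.100 - 3.090
z_β = -0.161

Power = Φ(z_β) = Φ(-0.161) ≈ 0.436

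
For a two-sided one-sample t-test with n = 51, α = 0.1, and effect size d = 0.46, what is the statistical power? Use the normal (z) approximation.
Power ≈ 0.95

Power calculation (one-sample t-test, normal approximation):
z_β = d · √n - z_{α/2}
z_β = 0.46 · √51 - 1.645
z_β = 0.46 · 7.141 - 1.645
z_β = 1.640

Power = Φ(z_β) = Φ(1.640) ≈ 0.950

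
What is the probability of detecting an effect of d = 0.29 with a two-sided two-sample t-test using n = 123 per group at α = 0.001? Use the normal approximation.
Power ≈ 0.15

Power calculation (two-sample t-test, normal approximation):
z_β = d · √(n/2) - z_{α/2}
z_β = 0.29 · √(123/2) - 3.291
z_β = 0.29 · 7.842 - 3.291
z_β = -1.016

Power = Φ(z_β) = Φ(-1.016) ≈ 0.155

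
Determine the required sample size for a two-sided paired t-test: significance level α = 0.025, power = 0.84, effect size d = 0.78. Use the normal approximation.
n = 18 pairs

Sample size formula (paired t-test, normal approximation):
n = ((z_{α/2} + z_β) / d)²

z_{α/2} = 2.241 (for α = 0.025, two-sided)
z_β = 0.994 (for power = 0.84)
d = 0.78

n = ((2.241 + 0.994) / 0.78)²
n = (4.147)²
n ≈ 17.20
Round up to the next whole number: n = 18 pairs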